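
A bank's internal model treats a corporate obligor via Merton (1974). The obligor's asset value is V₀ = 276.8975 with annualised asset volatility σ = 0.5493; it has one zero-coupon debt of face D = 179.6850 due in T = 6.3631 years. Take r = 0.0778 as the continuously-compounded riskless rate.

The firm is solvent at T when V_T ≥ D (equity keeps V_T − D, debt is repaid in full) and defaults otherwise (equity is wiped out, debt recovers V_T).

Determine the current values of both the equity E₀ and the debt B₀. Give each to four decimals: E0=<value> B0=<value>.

E0=199.1877 B0=77.7098

d₁ = [ln(V₀/D) + (r + σ²/2)T] / (σ√T)
   = [ln(276.8975/179.6850) + (0.0778 + 0.5·0.5493²)·6.3631] / (0.5493·√6.3631)
   = [0.432442 + 1.455020] / 1.385619 = 1.362179
d₂ = d₁ − σ√T = 1.362179 − 1.385619 = -0.023440
N(d₁) = 0.913429,  N(d₂) = 0.490650,  e^(−rT) = 0.609541
E₀ = V₀·N(d₁) − D·e^(−rT)·N(d₂)
   = 276.8975·0.913429 − 179.6850·0.609541·0.490650 = 199.187729
B₀ = V₀ − E₀ = 276.8975 − 199.187729 = 77.709771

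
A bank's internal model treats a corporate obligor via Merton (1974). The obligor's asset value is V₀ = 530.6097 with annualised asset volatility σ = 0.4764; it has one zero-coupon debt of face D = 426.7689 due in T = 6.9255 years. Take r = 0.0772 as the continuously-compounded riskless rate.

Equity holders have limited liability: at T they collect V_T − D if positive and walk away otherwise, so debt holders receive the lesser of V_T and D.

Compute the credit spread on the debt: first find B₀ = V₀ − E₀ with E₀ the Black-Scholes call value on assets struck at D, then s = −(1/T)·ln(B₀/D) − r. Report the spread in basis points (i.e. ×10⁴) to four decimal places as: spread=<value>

d₁ = [ln(V₀/D) + (r + σ²/2)T] / (σ√T)
   = [ln(530.6097/426.7689) + (0.0772 + 0.5·0.4764²)·6.9255] / (0.4764·√6.9255)
   = [0.217784 + 1.320544] / 1.253711 = 1.227020
d₂ = d₁ − σ√T = 1.227020 − 1.253711 = -0.026691
N(d₁) = 0.890092,  N(d₂) = 0.489353,  e^(−rT) = 0.585875
E₀ = V₀·N(d₁) − D·e^(−rT)·N(d₂)
   = 530.6097·0.890092 − 426.7689·0.585875·0.489353 = 349.937099
B₀ = V₀ − E₀ = 530.6097 − 349.937099 = 180.672601
spread = −(1/T)·ln(B₀/D) − r = −(1/6.9255)·ln(180.672601/426.7689) − 0.0772 = 0.04691466
in basis points: 0.04691466 × 10⁴ = 469.1466 bp

spread=469.1466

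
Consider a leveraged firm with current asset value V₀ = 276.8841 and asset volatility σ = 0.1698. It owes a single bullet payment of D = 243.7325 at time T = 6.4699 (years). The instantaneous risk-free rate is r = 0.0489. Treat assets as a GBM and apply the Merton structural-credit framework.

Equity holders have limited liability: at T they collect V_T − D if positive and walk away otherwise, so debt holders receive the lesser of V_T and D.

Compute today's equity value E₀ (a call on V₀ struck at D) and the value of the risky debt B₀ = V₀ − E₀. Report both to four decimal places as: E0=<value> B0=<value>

E0=106.7105 B0=170.1736

d₁ = [ln(V₀/D) + (r + σ²/2)T] / (σ√T)
   = [ln(276.8841/243.7325) + (0.0489 + 0.5·0.1698²)·6.4699] / (0.1698·√6.4699)
   = [0.127528 + 0.409648] / 0.431903 = 1.243742
d₂ = d₁ − σ√T = 1.243742 − 0.431903 = 0.811838
N(d₁) = 0.893203,  N(d₂) = 0.791558,  e^(−rT) = 0.728784
E₀ = V₀·N(d₁) − D·e^(−rT)·N(d₂)
   = 276.8841·0.893203 − 243.7325·0.728784·0.791558 = 106.710542
B₀ = V₀ − E₀ = 276.8841 − 106.710542 = 170.173558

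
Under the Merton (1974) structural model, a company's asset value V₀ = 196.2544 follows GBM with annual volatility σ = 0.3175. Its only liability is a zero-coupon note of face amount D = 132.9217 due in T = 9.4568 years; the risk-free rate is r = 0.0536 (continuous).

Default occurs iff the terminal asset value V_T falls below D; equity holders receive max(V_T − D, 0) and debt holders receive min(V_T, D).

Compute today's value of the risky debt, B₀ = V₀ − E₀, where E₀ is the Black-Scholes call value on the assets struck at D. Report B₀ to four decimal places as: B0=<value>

B0=69.0199

d₁ = [ln(V₀/D) + (r + σ²/2)T] / (σ√T)
   = [ln(196.2544/132.9217) + (0.0536 + 0.5·0.3175²)·9.4568] / (0.3175·√9.4568)
   = [0.389652 + 0.983537] / 0.976373 = 1.406417
d₂ = d₁ − σ√T = 1.406417 − 0.976373 = 0.430044
N(d₁) = 0.920200,  N(d₂) = 0.666418,  e^(−rT) = 0.602369
E₀ = V₀·N(d₁) − D·e^(−rT)·N(d₂)
   = 196.2544·0.920200 − 132.9217·0.602369·0.666418 = 127.234527
B₀ = V₀ − E₀ = 196.2544 − 127.234527 = 69.019873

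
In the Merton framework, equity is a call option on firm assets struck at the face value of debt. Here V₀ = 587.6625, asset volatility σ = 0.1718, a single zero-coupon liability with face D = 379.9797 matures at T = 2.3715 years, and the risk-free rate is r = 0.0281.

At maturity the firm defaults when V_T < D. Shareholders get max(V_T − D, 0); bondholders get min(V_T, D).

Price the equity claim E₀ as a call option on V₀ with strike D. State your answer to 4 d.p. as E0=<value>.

E0=233.5068

d₁ = [ln(V₀/D) + (r + σ²/2)T] / (σ√T)
   = [ln(587.6625/379.9797) + (0.0281 + 0.5·0.1718²)·2.3715] / (0.1718·√2.3715)
   = [0.436035 + 0.101637] / 0.264566 = 2.032275
d₂ = d₁ − σ√T = 2.032275 − 0.264566 = 1.767709
N(d₁) = 0.978937,  N(d₂) = 0.961445,  e^(−rT) = 0.935533
E₀ = V₀·N(d₁) − D·e^(−rT)·N(d₂)
   = 587.6625·0.978937 − 379.9797·0.935533·0.961445 = 233.506771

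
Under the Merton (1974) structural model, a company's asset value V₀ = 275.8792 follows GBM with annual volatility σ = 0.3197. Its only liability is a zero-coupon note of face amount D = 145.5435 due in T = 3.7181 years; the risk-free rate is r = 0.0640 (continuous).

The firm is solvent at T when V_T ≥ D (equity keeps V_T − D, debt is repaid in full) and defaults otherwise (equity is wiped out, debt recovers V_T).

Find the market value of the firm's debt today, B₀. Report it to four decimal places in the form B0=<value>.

d₁ = [ln(V₀/D) + (r + σ²/2)T] / (σ√T)
   = [ln(275.8792/145.5435) + (0.0640 + 0.5·0.3197²)·3.7181] / (0.3197·√3.7181)
   = [0.639488 + 0.427968] / 0.616458 = 1.731598
d₂ = d₁ − σ√T = 1.731598 − 0.616458 = 1.115140
N(d₁) = 0.958327,  N(d₂) = 0.867605,  e^(−rT) = 0.788235
E₀ = V₀·N(d₁) − D·e^(−rT)·N(d₂)
   = 275.8792·0.958327 − 145.5435·0.788235·0.867605 = 164.848757
B₀ = V₀ − E₀ = 275.8792 − 164.848757 = 111.030443

B0=111.0304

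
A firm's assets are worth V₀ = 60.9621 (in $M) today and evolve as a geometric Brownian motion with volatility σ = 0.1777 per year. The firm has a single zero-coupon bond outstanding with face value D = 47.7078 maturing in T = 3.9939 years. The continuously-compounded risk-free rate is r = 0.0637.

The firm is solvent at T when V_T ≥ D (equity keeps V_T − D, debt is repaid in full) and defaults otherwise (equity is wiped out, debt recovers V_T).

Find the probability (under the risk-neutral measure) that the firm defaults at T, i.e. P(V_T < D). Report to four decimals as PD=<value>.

PD=0.1095

d₁ = [ln(V₀/D) + (r + σ²/2)T] / (σ√T)
   = [ln(60.9621/47.7078) + (0.0637 + 0.5·0.1777²)·3.9939] / (0.1777·√3.9939)
   = [0.245157 + 0.317470] / 0.355129 = 1.584290
d₂ = d₁ − σ√T = 1.584290 − 0.355129 = 1.229161
risk-neutral PD = N(−d₂) = N(-1.229161) = 0.109506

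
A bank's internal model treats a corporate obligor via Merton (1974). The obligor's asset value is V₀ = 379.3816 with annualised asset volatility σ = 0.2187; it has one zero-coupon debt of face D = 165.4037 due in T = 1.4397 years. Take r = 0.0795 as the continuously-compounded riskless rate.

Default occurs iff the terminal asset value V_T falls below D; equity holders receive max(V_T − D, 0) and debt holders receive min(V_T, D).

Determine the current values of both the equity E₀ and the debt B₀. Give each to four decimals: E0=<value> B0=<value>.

E0=231.8685 B0=147.5131

d₁ = [ln(V₀/D) + (r + σ²/2)T] / (σ√T)
   = [ln(379.3816/165.4037) + (0.0795 + 0.5·0.2187²)·1.4397] / (0.2187·√1.4397)
   = [0.830153 + 0.148886] / 0.262413 = 3.730917
d₂ = d₁ − σ√T = 3.730917 − 0.262413 = 3.468504
N(d₁) = 0.999905,  N(d₂) = 0.999738,  e^(−rT) = 0.891851
E₀ = V₀·N(d₁) − D·e^(−rT)·N(d₂)
   = 379.3816·0.999905 − 165.4037·0.891851·0.999738 = 231.868549
B₀ = V₀ − E₀ = 379.3816 − 231.868549 = 147.513051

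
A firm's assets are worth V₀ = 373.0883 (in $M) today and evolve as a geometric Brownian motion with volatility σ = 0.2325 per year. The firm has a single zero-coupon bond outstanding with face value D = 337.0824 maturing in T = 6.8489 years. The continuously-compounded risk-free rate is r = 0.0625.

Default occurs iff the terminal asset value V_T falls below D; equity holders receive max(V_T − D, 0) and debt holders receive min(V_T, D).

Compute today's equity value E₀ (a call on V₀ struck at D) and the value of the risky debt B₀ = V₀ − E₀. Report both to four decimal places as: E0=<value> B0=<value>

d₁ = [ln(V₀/D) + (r + σ²/2)T] / (σ√T)
   = [ln(373.0883/337.0824) + (0.0625 + 0.5·0.2325²)·6.8489] / (0.2325·√6.8489)
   = [0.101488 + 0.613169] / 0.608462 = 1.174530
d₂ = d₁ − σ√T = 1.174530 − 0.608462 = 0.566068
N(d₁) = 0.879909,  N(d₂) = 0.714326,  e^(−rT) = 0.651775
E₀ = V₀·N(d₁) − D·e^(−rT)·N(d₂)
   = 373.0883·0.879909 − 337.0824·0.651775·0.714326 = 171.344839
B₀ = V₀ − E₀ = 373.0883 − 171.344839 = 201.743461

E0=171.3448 B0=201.7435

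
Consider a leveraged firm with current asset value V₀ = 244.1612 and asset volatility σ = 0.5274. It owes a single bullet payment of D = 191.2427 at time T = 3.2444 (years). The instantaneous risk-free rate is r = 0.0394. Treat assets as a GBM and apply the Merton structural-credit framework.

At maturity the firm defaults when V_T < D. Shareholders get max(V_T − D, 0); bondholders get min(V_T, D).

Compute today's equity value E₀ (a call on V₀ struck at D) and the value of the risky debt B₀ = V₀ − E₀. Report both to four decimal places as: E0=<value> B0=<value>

d₁ = [ln(V₀/D) + (r + σ²/2)T] / (σ√T)
   = [ln(244.1612/191.2427) + (0.0394 + 0.5·0.5274²)·3.2444] / (0.5274·√3.2444)
   = [0.244285 + 0.579046] / 0.949964 = 0.866697
d₂ = d₁ − σ√T = 0.866697 − 0.949964 = -0.083268
N(d₁) = 0.806946,  N(d₂) = 0.466819,  e^(−rT) = 0.880004
E₀ = V₀·N(d₁) − D·e^(−rT)·N(d₂)
   = 244.1612·0.806946 − 191.2427·0.880004·0.466819 = 118.461865
B₀ = V₀ − E₀ = 244.1612 − 118.461865 = 125.699335

E0=118.4619 B0=125.6993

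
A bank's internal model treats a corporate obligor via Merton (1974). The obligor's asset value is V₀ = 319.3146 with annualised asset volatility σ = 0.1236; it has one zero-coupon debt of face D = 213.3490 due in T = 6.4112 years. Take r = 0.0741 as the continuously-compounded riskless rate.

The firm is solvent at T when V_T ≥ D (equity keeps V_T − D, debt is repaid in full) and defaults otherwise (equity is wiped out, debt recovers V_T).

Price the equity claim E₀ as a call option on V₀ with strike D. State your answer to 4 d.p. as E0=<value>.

d₁ = [ln(V₀/D) + (r + σ²/2)T] / (σ√T)
   = [ln(319.3146/213.3490) + (0.0741 + 0.5·0.1236²)·6.4112] / (0.1236·√6.4112)
   = [0.403248 + 0.524042] / 0.312959 = 2.962969
d₂ = d₁ − σ√T = 2.962969 − 0.312959 = 2.650009
N(d₁) = 0.998477,  N(d₂) = 0.995976,  e^(−rT) = 0.621842
E₀ = V₀·N(d₁) − D·e^(−rT)·N(d₂)
   = 319.3146·0.998477 − 213.3490·0.621842·0.995976 = 186.692790

E0=186.6928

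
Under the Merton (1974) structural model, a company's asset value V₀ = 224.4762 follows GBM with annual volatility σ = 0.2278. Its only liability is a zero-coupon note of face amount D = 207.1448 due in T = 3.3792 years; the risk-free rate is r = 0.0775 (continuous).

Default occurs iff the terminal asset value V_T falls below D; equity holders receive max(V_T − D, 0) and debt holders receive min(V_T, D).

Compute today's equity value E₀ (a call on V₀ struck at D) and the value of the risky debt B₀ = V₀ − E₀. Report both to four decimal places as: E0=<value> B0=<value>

E0=74.1746 B0=150.3016

d₁ = [ln(V₀/D) + (r + σ²/2)T] / (σ√T)
   = [ln(224.4762/207.1448) + (0.0775 + 0.5·0.2278²)·3.3792] / (0.2278·√3.3792)
   = [0.080352 + 0.349566] / 0.418756 = 1.026655
d₂ = d₁ − σ√T = 1.026655 − 0.418756 = 0.607900
N(d₁) = 0.847709,  N(d₂) = 0.728373,  e^(−rT) = 0.769597
E₀ = V₀·N(d₁) − D·e^(−rT)·N(d₂)
   = 224.4762·0.847709 − 207.1448·0.769597·0.728373 = 74.174595
B₀ = V₀ − E₀ = 224.4762 − 74.174595 = 150.301605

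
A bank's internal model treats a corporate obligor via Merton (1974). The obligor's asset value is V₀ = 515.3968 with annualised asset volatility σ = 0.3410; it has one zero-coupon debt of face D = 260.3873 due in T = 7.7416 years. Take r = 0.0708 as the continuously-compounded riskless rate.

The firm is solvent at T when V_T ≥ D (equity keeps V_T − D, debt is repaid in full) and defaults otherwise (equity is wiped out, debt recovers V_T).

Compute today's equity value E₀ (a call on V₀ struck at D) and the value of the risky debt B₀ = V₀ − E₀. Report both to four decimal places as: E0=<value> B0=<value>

E0=376.0796 B0=139.3172

d₁ = [ln(V₀/D) + (r + σ²/2)T] / (σ√T)
   = [ln(515.3968/260.3873) + (0.0708 + 0.5·0.3410²)·7.7416] / (0.3410·√7.7416)
   = [0.682767 + 0.998206] / 0.948789 = 1.771703
d₂ = d₁ − σ√T = 1.771703 − 0.948789 = 0.822914
N(d₁) = 0.961778,  N(d₂) = 0.794721,  e^(−rT) = 0.578044
E₀ = V₀·N(d₁) − D·e^(−rT)·N(d₂)
   = 515.3968·0.961778 − 260.3873·0.578044·0.794721 = 376.079580
B₀ = V₀ − E₀ = 515.3968 − 376.079580 = 139.317220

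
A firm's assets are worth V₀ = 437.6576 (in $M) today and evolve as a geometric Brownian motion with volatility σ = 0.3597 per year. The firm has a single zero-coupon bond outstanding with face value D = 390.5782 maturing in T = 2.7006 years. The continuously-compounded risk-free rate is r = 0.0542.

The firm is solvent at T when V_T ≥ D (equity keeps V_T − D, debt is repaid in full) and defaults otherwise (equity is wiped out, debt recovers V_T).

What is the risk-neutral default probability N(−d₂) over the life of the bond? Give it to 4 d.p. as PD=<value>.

PD=0.4425

d₁ = [ln(V₀/D) + (r + σ²/2)T] / (σ√T)
   = [ln(437.6576/390.5782) + (0.0542 + 0.5·0.3597²)·2.7006] / (0.3597·√2.7006)
   = [0.113809 + 0.321080] / 0.591113 = 0.735711
d₂ = d₁ − σ√T = 0.735711 − 0.591113 = 0.144598
risk-neutral PD = N(−d₂) = N(-0.144598) = 0.442514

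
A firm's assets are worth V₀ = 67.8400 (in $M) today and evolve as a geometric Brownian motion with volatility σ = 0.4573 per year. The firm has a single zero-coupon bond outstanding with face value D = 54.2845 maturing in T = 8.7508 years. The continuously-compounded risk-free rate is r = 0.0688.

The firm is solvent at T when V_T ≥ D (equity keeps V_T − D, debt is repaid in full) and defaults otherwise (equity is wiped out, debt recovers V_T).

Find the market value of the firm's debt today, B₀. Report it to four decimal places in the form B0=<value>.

B0=20.8052

d₁ = [ln(V₀/D) + (r + σ²/2)T] / (σ√T)
   = [ln(67.8400/54.2845) + (0.0688 + 0.5·0.4573²)·8.7508] / (0.4573·√8.7508)
   = [0.222913 + 1.517053] / 1.352773 = 1.286222
d₂ = d₁ − σ√T = 1.286222 − 1.352773 = -0.066552
N(d₁) = 0.900817,  N(d₂) = 0.473469,  e^(−rT) = 0.547685
E₀ = V₀·N(d₁) − D·e^(−rT)·N(d₂)
   = 67.8400·0.900817 − 54.2845·0.547685·0.473469 = 47.034813
B₀ = V₀ − E₀ = 67.8400 − 47.034813 = 20.805187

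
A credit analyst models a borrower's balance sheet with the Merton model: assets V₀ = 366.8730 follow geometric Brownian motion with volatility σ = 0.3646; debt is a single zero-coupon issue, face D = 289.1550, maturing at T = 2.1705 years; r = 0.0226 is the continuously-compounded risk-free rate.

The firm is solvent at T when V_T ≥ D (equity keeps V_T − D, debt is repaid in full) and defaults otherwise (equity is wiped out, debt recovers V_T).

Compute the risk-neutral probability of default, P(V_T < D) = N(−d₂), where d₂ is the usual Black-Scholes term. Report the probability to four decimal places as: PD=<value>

d₁ = [ln(V₀/D) + (r + σ²/2)T] / (σ√T)
   = [ln(366.8730/289.1550) + (0.0226 + 0.5·0.3646²)·2.1705] / (0.3646·√2.1705)
   = [0.238053 + 0.193319] / 0.537151 = 0.803073
d₂ = d₁ − σ√T = 0.803073 − 0.537151 = 0.265922
risk-neutral PD = N(−d₂) = N(-0.265922) = 0.395150

PD=0.3951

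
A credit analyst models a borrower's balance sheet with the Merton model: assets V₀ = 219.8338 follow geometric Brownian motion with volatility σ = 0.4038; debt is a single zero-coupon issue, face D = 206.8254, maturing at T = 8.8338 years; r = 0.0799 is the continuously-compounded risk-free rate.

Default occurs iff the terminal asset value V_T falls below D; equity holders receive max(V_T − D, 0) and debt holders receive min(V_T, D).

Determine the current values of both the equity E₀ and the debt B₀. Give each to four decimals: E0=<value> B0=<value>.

d₁ = [ln(V₀/D) + (r + σ²/2)T] / (σ√T)
   = [ln(219.8338/206.8254) + (0.0799 + 0.5·0.4038²)·8.8338] / (0.4038·√8.8338)
   = [0.060997 + 1.426016] / 1.200163 = 1.239009
d₂ = d₁ − σ√T = 1.239009 − 1.200163 = 0.038847
N(d₁) = 0.892329,  N(d₂) = 0.515494,  e^(−rT) = 0.493703
E₀ = V₀·N(d₁) − D·e^(−rT)·N(d₂)
   = 219.8338·0.892329 − 206.8254·0.493703·0.515494 = 143.526815
B₀ = V₀ − E₀ = 219.8338 − 143.526815 = 76.306985

E0=143.5268 B0=76.3070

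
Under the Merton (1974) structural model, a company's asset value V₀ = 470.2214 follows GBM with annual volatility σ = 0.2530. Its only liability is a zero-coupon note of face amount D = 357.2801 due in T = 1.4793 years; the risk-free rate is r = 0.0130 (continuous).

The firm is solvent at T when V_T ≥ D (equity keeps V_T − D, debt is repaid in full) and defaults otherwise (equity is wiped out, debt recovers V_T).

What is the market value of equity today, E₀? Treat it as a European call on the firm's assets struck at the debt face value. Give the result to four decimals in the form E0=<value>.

E0=130.9904

d₁ = [ln(V₀/D) + (r + σ²/2)T] / (σ√T)
   = [ln(470.2214/357.2801) + (0.0130 + 0.5·0.2530²)·1.4793] / (0.2530·√1.4793)
   = [0.274684 + 0.066575] / 0.307715 = 1.109009
d₂ = d₁ − σ√T = 1.109009 − 0.307715 = 0.801294
N(d₁) = 0.866287,  N(d₂) = 0.788519,  e^(−rT) = 0.980953
E₀ = V₀·N(d₁) − D·e^(−rT)·N(d₂)
   = 470.2214·0.866287 − 357.2801·0.980953·0.788519 = 130.990382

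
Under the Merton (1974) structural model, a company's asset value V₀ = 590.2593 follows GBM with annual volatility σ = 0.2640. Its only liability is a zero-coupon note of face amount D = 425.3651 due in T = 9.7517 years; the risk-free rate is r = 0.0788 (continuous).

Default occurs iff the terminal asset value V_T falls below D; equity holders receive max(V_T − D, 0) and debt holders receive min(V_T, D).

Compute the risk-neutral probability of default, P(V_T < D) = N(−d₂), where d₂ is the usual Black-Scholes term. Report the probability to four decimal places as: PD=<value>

PD=0.1795

d₁ = [ln(V₀/D) + (r + σ²/2)T] / (σ√T)
   = [ln(590.2593/425.3651) + (0.0788 + 0.5·0.2640²)·9.7517] / (0.2640·√9.7517)
   = [0.327614 + 1.108261] / 0.824412 = 1.741697
d₂ = d₁ − σ√T = 1.741697 − 0.824412 = 0.917285
risk-neutral PD = N(−d₂) = N(-0.917285) = 0.179497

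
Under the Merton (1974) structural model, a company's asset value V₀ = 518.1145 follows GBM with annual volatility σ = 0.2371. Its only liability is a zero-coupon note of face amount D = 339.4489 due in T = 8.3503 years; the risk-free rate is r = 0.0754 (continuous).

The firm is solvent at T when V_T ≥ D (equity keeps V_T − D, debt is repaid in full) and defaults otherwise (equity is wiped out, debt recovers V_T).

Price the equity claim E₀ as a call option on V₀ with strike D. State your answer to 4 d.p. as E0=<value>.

d₁ = [ln(V₀/D) + (r + σ²/2)T] / (σ√T)
   = [ln(518.1145/339.4489) + (0.0754 + 0.5·0.2371²)·8.3503] / (0.2371·√8.3503)
   = [0.422873 + 0.864325] / 0.685145 = 1.878722
d₂ = d₁ − σ√T = 1.878722 − 0.685145 = 1.193577
N(d₁) = 0.969859,  N(d₂) = 0.883678,  e^(−rT) = 0.532798
E₀ = V₀·N(d₁) − D·e^(−rT)·N(d₂)
   = 518.1145·0.969859 − 339.4489·0.532798·0.883678 = 342.677836

E0=342.6778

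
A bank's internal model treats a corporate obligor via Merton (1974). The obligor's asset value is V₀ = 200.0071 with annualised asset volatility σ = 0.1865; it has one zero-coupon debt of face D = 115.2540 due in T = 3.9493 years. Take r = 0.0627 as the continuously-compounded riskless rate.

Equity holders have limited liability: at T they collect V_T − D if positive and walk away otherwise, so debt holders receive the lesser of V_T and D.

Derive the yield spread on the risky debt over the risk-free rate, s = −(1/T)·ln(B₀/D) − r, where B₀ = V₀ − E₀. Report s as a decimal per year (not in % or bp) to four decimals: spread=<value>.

d₁ = [ln(V₀/D) + (r + σ²/2)T] / (σ√T)
   = [ln(200.0071/115.2540) + (0.0627 + 0.5·0.1865²)·3.9493] / (0.1865·√3.9493)
   = [0.551214 + 0.316304] / 0.370629 = 2.340668
d₂ = d₁ − σ√T = 2.340668 − 0.370629 = 1.970039
N(d₁) = 0.990375,  N(d₂) = 0.975583,  e^(−rT) = 0.780656
E₀ = V₀·N(d₁) − D·e^(−rT)·N(d₂)
   = 200.0071·0.990375 − 115.2540·0.780656·0.975583 = 110.305296
B₀ = V₀ − E₀ = 200.0071 − 110.305296 = 89.701804
spread = −(1/T)·ln(B₀/D) − r = −(1/3.9493)·ln(89.701804/115.2540) − 0.0627 = 0.00076631

spread=0.0008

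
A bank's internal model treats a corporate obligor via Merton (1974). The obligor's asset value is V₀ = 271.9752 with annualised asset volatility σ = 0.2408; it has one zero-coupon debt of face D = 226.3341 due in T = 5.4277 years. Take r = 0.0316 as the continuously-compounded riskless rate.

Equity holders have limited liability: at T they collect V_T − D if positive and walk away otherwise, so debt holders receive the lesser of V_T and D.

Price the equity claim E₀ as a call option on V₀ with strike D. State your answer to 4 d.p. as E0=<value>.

d₁ = [ln(V₀/D) + (r + σ²/2)T] / (σ√T)
   = [ln(271.9752/226.3341) + (0.0316 + 0.5·0.2408²)·5.4277] / (0.2408·√5.4277)
   = [0.183699 + 0.328877] / 0.561002 = 0.913679
d₂ = d₁ − σ√T = 0.913679 − 0.561002 = 0.352677
N(d₁) = 0.819557,  N(d₂) = 0.637835,  e^(−rT) = 0.842387
E₀ = V₀·N(d₁) − D·e^(−rT)·N(d₂)
   = 271.9752·0.819557 − 226.3341·0.842387·0.637835 = 101.289048

E0=101.2890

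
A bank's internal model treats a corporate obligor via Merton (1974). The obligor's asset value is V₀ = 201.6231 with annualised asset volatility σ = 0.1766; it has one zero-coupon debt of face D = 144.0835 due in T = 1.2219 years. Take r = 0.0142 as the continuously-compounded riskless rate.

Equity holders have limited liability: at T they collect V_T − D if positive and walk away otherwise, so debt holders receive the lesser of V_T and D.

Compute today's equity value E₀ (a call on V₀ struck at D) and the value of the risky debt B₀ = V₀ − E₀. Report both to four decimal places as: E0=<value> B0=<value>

d₁ = [ln(V₀/D) + (r + σ²/2)T] / (σ√T)
   = [ln(201.6231/144.0835) + (0.0142 + 0.5·0.1766²)·1.2219] / (0.1766·√1.2219)
   = [0.336007 + 0.036405] / 0.195213 = 1.907723
d₂ = d₁ − σ√T = 1.907723 − 0.195213 = 1.712510
N(d₁) = 0.971786,  N(d₂) = 0.956599,  e^(−rT) = 0.982799
E₀ = V₀·N(d₁) − D·e^(−rT)·N(d₂)
   = 201.6231·0.971786 − 144.0835·0.982799·0.956599 = 60.475382
B₀ = V₀ − E₀ = 201.6231 − 60.475382 = 141.147718

E0=60.4754 B0=141.1477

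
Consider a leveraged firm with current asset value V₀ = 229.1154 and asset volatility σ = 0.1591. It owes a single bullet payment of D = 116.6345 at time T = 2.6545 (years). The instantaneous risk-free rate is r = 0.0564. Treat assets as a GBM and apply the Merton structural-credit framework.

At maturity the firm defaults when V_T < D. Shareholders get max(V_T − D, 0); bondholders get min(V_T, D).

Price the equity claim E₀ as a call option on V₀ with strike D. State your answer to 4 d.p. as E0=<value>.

E0=128.7061

d₁ = [ln(V₀/D) + (r + σ²/2)T] / (σ√T)
   = [ln(229.1154/116.6345) + (0.0564 + 0.5·0.1591²)·2.6545] / (0.1591·√2.6545)
   = [0.675181 + 0.183310] / 0.259216 = 3.311877
d₂ = d₁ − σ√T = 3.311877 − 0.259216 = 3.052661
N(d₁) = 0.999537,  N(d₂) = 0.998866,  e^(−rT) = 0.860954
E₀ = V₀·N(d₁) − D·e^(−rT)·N(d₂)
   = 229.1154·0.999537 − 116.6345·0.860954·0.998866 = 128.706141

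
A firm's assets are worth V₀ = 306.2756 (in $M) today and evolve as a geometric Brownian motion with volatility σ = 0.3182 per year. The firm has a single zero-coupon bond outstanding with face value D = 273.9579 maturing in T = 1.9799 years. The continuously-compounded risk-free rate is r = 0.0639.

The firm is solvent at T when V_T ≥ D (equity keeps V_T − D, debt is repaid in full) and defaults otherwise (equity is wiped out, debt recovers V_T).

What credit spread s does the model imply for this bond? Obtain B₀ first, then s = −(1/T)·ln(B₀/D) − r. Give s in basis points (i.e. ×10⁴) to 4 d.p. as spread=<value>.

d₁ = [ln(V₀/D) + (r + σ²/2)T] / (σ√T)
   = [ln(306.2756/273.9579) + (0.0639 + 0.5·0.3182²)·1.9799] / (0.3182·√1.9799)
   = [0.111511 + 0.226749] / 0.447736 = 0.755491
d₂ = d₁ − σ√T = 0.755491 − 0.447736 = 0.307755
N(d₁) = 0.775023,  N(d₂) = 0.620866,  e^(−rT) = 0.881160
E₀ = V₀·N(d₁) − D·e^(−rT)·N(d₂)
   = 306.2756·0.775023 − 273.9579·0.881160·0.620866 = 87.493060
B₀ = V₀ − E₀ = 306.2756 − 87.493060 = 218.782540
spread = −(1/T)·ln(B₀/D) − r = −(1/1.9799)·ln(218.782540/273.9579) − 0.0639 = 0.04968966
in basis points: 0.04968966 × 10⁴ = 496.8966 bp

spread=496.8966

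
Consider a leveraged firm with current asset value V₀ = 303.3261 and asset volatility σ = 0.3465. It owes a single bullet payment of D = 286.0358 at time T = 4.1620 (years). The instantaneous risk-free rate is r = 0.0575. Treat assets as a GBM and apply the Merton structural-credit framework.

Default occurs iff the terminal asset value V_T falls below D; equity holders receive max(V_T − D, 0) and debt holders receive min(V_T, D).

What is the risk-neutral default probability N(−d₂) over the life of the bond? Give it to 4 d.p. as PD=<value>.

d₁ = [ln(V₀/D) + (r + σ²/2)T] / (σ√T)
   = [ln(303.3261/286.0358) + (0.0575 + 0.5·0.3465²)·4.1620] / (0.3465·√4.1620)
   = [0.058691 + 0.489165] / 0.706894 = 0.775019
d₂ = d₁ − σ√T = 0.775019 − 0.706894 = 0.068125
risk-neutral PD = N(−d₂) = N(-0.068125) = 0.472843

PD=0.4728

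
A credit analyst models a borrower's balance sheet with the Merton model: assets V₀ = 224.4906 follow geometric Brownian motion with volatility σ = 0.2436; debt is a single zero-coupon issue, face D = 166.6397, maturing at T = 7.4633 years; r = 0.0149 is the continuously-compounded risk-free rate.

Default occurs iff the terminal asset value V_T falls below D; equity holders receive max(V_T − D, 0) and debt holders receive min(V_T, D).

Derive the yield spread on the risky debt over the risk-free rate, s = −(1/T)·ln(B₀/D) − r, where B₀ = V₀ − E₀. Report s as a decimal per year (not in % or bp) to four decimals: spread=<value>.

d₁ = [ln(V₀/D) + (r + σ²/2)T] / (σ√T)
   = [ln(224.4906/166.6397) + (0.0149 + 0.5·0.2436²)·7.4633] / (0.2436·√7.4633)
   = [0.298000 + 0.332643] / 0.665492 = 0.947634
d₂ = d₁ − σ√T = 0.947634 − 0.665492 = 0.282142
N(d₁) = 0.828342,  N(d₂) = 0.611083,  e^(−rT) = 0.894757
E₀ = V₀·N(d₁) − D·e^(−rT)·N(d₂)
   = 224.4906·0.828342 − 166.6397·0.894757·0.611083 = 94.841337
B₀ = V₀ − E₀ = 224.4906 − 94.841337 = 129.649263
spread = −(1/T)·ln(B₀/D) − r = −(1/7.4633)·ln(129.649263/166.6397) − 0.0149 = 0.01873139

spread=0.0187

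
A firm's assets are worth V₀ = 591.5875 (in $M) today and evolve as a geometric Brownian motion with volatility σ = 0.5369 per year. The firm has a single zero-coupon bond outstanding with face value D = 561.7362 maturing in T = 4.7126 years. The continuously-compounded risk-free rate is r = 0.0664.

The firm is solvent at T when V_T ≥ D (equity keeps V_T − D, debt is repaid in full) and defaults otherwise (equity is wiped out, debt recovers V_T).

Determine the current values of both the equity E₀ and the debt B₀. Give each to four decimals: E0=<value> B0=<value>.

E0=320.3107 B0=271.2768

d₁ = [ln(V₀/D) + (r + σ²/2)T] / (σ√T)
   = [ln(591.5875/561.7362) + (0.0664 + 0.5·0.5369²)·4.7126] / (0.5369·√4.7126)
   = [0.051777 + 0.992147] / 1.165531 = 0.895665
d₂ = d₁ − σ√T = 0.895665 − 1.165531 = -0.269866
N(d₁) = 0.814784,  N(d₂) = 0.393632,  e^(−rT) = 0.731311
E₀ = V₀·N(d₁) − D·e^(−rT)·N(d₂)
   = 591.5875·0.814784 − 561.7362·0.731311·0.393632 = 320.310675
B₀ = V₀ − E₀ = 591.5875 − 320.310675 = 271.276825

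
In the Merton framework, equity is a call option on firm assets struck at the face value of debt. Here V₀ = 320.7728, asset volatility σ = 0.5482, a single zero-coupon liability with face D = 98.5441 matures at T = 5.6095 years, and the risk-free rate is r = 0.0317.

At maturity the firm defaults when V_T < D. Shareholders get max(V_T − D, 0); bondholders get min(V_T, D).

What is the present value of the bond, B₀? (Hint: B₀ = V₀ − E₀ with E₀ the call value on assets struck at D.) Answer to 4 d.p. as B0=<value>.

d₁ = [ln(V₀/D) + (r + σ²/2)T] / (σ√T)
   = [ln(320.7728/98.5441) + (0.0317 + 0.5·0.5482²)·5.6095] / (0.5482·√5.6095)
   = [1.180229 + 1.020714] / 1.298378 = 1.695148
d₂ = d₁ − σ√T = 1.695148 − 1.298378 = 0.396770
N(d₁) = 0.954976,  N(d₂) = 0.654231,  e^(−rT) = 0.837092
E₀ = V₀·N(d₁) − D·e^(−rT)·N(d₂)
   = 320.7728·0.954976 − 98.5441·0.837092·0.654231 = 252.362552
B₀ = V₀ − E₀ = 320.7728 − 252.362552 = 68.410248

B0=68.4102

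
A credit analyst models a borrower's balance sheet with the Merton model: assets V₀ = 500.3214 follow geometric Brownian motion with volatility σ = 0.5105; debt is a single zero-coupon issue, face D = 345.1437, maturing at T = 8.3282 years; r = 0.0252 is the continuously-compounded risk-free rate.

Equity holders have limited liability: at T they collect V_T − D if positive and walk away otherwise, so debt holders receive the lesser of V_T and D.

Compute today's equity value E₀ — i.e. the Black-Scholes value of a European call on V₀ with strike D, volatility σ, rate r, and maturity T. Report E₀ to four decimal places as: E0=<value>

E0=333.3332

d₁ = [ln(V₀/D) + (r + σ²/2)T] / (σ√T)
   = [ln(500.3214/345.1437) + (0.0252 + 0.5·0.5105²)·8.3282] / (0.5105·√8.3282)
   = [0.371290 + 1.295078] / 1.473233 = 1.131096
d₂ = d₁ − σ√T = 1.131096 − 1.473233 = -0.342137
N(d₁) = 0.870993,  N(d₂) = 0.366124,  e^(−rT) = 0.810689
E₀ = V₀·N(d₁) − D·e^(−rT)·N(d₂)
   = 500.3214·0.870993 − 345.1437·0.810689·0.366124 = 333.333204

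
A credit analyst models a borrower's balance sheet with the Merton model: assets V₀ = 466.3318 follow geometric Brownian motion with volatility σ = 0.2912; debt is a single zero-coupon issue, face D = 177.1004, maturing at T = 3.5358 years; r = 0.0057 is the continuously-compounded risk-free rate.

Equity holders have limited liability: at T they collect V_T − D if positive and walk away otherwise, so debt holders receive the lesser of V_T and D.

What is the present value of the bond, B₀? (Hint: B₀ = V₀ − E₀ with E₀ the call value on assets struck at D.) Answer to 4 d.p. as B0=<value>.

B0=171.4326

d₁ = [ln(V₀/D) + (r + σ²/2)T] / (σ√T)
   = [ln(466.3318/177.1004) + (0.0057 + 0.5·0.2912²)·3.5358] / (0.2912·√3.5358)
   = [0.968181 + 0.170067] / 0.547564 = 2.078747
d₂ = d₁ − σ√T = 2.078747 − 0.547564 = 1.531183
N(d₁) = 0.981180,  N(d₂) = 0.937138,  e^(−rT) = 0.980048
E₀ = V₀·N(d₁) − D·e^(−rT)·N(d₂)
   = 466.3318·0.981180 − 177.1004·0.980048·0.937138 = 294.899240
B₀ = V₀ − E₀ = 466.3318 − 294.899240 = 171.432560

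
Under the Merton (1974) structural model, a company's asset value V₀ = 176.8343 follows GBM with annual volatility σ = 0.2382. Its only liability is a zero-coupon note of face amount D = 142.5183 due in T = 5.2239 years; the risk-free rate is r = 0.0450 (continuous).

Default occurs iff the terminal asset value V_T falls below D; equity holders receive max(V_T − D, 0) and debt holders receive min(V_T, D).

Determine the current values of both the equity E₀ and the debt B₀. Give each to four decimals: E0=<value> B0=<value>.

d₁ = [ln(V₀/D) + (r + σ²/2)T] / (σ√T)
   = [ln(176.8343/142.5183) + (0.0450 + 0.5·0.2382²)·5.2239] / (0.2382·√5.2239)
   = [0.215743 + 0.383276] / 0.544426 = 1.100274
d₂ = d₁ − σ√T = 1.100274 − 0.544426 = 0.555848
N(d₁) = 0.864394,  N(d₂) = 0.710843,  e^(−rT) = 0.790511
E₀ = V₀·N(d₁) − D·e^(−rT)·N(d₂)
   = 176.8343·0.864394 − 142.5183·0.790511·0.710843 = 72.769288
B₀ = V₀ − E₀ = 176.8343 − 72.769288 = 104.065012

E0=72.7693 B0=104.0650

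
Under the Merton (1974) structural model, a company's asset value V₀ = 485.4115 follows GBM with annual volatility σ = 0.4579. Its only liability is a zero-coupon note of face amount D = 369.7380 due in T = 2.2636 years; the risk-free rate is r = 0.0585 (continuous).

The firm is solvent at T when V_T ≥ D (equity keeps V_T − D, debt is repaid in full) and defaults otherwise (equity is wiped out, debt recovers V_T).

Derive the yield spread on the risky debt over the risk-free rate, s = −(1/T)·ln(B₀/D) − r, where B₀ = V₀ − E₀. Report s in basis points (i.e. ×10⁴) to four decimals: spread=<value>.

d₁ = [ln(V₀/D) + (r + σ²/2)T] / (σ√T)
   = [ln(485.4115/369.7380) + (0.0585 + 0.5·0.4579²)·2.2636] / (0.4579·√2.2636)
   = [0.272202 + 0.369728] / 0.688923 = 0.931788
d₂ = d₁ − σ√T = 0.931788 − 0.688923 = 0.242866
N(d₁) = 0.824277,  N(d₂) = 0.595945,  e^(−rT) = 0.875972
E₀ = V₀·N(d₁) − D·e^(−rT)·N(d₂)
   = 485.4115·0.824277 − 369.7380·0.875972·0.595945 = 207.098615
B₀ = V₀ − E₀ = 485.4115 − 207.098615 = 278.312885
spread = −(1/T)·ln(B₀/D) − r = −(1/2.2636)·ln(278.312885/369.7380) − 0.0585 = 0.06698537
in basis points: 0.06698537 × 10⁴ = 669.8537 bp

spread=669.8537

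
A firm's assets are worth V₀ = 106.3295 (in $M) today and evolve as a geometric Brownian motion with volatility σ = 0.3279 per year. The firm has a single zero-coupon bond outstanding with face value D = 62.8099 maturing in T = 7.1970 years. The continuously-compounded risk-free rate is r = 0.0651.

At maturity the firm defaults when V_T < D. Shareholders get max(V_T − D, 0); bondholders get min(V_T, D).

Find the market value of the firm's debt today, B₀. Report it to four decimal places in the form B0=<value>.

d₁ = [ln(V₀/D) + (r + σ²/2)T] / (σ√T)
   = [ln(106.3295/62.8099) + (0.0651 + 0.5·0.3279²)·7.1970] / (0.3279·√7.1970)
   = [0.526430 + 0.855430] / 0.879665 = 1.570894
d₂ = d₁ − σ√T = 1.570894 − 0.879665 = 0.691229
N(d₁) = 0.941896,  N(d₂) = 0.755289,  e^(−rT) = 0.625925
E₀ = V₀·N(d₁) − D·e^(−rT)·N(d₂)
   = 106.3295·0.941896 − 62.8099·0.625925·0.755289 = 70.457710
B₀ = V₀ − E₀ = 106.3295 − 70.457710 = 35.871790

B0=35.8718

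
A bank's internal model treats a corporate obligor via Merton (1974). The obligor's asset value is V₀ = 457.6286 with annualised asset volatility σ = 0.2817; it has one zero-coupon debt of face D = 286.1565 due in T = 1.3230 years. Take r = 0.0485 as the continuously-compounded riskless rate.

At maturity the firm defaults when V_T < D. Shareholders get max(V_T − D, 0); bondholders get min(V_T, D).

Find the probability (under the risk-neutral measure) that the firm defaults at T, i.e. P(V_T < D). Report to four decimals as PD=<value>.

d₁ = [ln(V₀/D) + (r + σ²/2)T] / (σ√T)
   = [ln(457.6286/286.1565) + (0.0485 + 0.5·0.2817²)·1.3230] / (0.2817·√1.3230)
   = [0.469519 + 0.116659] / 0.324016 = 1.809100
d₂ = d₁ − σ√T = 1.809100 − 0.324016 = 1.485084
risk-neutral PD = N(−d₂) = N(-1.485084) = 0.068761

PD=0.0688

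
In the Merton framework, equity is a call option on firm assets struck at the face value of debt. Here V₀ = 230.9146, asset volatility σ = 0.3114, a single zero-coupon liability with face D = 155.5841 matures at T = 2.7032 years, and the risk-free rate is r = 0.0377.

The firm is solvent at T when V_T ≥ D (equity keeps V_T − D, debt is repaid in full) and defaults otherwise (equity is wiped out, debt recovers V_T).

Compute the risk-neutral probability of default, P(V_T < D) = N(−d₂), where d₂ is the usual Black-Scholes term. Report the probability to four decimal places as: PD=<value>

d₁ = [ln(V₀/D) + (r + σ²/2)T] / (σ√T)
   = [ln(230.9146/155.5841) + (0.0377 + 0.5·0.3114²)·2.7032] / (0.3114·√2.7032)
   = [0.394862 + 0.232975] / 0.511986 = 1.226278
d₂ = d₁ − σ√T = 1.226278 − 0.511986 = 0.714293
risk-neutral PD = N(−d₂) = N(-0.714293) = 0.237523

PD=0.2375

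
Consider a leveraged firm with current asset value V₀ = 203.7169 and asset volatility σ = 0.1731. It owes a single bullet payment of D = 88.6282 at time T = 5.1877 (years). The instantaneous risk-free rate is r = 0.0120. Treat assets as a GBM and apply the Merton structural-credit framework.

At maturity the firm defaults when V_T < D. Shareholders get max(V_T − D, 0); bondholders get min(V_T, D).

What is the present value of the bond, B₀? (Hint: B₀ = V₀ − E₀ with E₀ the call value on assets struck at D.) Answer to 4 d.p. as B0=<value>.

d₁ = [ln(V₀/D) + (r + σ²/2)T] / (σ√T)
   = [ln(203.7169/88.6282) + (0.0120 + 0.5·0.1731²)·5.1877] / (0.1731·√5.1877)
   = [0.832281 + 0.139974] / 0.394262 = 2.466014
d₂ = d₁ − σ√T = 2.466014 − 0.394262 = 2.071753
N(d₁) = 0.993169,  N(d₂) = 0.980856,  e^(−rT) = 0.939646
E₀ = V₀·N(d₁) − D·e^(−rT)·N(d₂)
   = 203.7169·0.993169 − 88.6282·0.939646·0.980856 = 120.640460
B₀ = V₀ − E₀ = 203.7169 − 120.640460 = 83.076440

B0=83.0764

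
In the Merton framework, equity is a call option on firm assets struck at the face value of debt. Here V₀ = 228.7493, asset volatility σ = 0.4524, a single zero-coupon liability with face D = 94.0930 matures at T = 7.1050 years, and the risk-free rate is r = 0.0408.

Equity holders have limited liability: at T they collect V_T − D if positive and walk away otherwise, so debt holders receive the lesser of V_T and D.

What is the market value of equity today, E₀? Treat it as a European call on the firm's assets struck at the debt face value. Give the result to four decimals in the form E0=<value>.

E0=170.2217

d₁ = [ln(V₀/D) + (r + σ²/2)T] / (σ√T)
   = [ln(228.7493/94.0930) + (0.0408 + 0.5·0.4524²)·7.1050] / (0.4524·√7.1050)
   = [0.888343 + 1.016959] / 1.205882 = 1.580008
d₂ = d₁ − σ√T = 1.580008 − 1.205882 = 0.374126
N(d₁) = 0.942947,  N(d₂) = 0.645845,  e^(−rT) = 0.748350
E₀ = V₀·N(d₁) − D·e^(−rT)·N(d₂)
   = 228.7493·0.942947 − 94.0930·0.748350·0.645845 = 170.221711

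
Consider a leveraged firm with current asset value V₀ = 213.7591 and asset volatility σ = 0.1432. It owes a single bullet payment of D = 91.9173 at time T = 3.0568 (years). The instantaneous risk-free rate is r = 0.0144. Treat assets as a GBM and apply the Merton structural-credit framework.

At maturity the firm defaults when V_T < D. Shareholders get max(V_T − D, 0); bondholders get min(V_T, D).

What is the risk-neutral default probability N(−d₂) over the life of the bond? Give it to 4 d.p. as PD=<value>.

d₁ = [ln(V₀/D) + (r + σ²/2)T] / (σ√T)
   = [ln(213.7591/91.9173) + (0.0144 + 0.5·0.1432²)·3.0568] / (0.1432·√3.0568)
   = [0.843960 + 0.075360] / 0.250367 = 3.671895
d₂ = d₁ − σ√T = 3.671895 − 0.250367 = 3.421528
risk-neutral PD = N(−d₂) = N(-3.421528) = 0.000311

PD=0.0003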